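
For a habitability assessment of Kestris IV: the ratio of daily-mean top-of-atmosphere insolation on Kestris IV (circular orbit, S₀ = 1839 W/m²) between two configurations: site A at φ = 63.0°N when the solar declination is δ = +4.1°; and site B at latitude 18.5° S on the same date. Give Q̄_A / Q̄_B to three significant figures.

— Configuration A (φ=+63.0°):
cos H₀ = −tan(+63.0°) tan(+4.100°) = -0.1407, H₀ = 1.7119 rad.
Bracket: H₀ sin φ sin δ + cos φ cos δ sin H₀ = 1.7119×0.89101×0.07150 + 0.45399×0.99744×0.99005 = 0.109060 + 0.448322 = 0.557382.
Q̄ = (S₀/π) × [bracket] = (1839/π) × 0.557382 = 326.28 W/m².
— Configuration B (φ=-18.5°):
cos H₀ = −tan(-18.5°) tan(+4.100°) = 0.0240, H₀ = 1.5468 rad.
Bracket: H₀ sin φ sin δ + cos φ cos δ sin H₀ = 1.5468×-0.31730×0.07150 + 0.94832×0.99744×0.99971 = -0.035092 + 0.945618 = 0.910526.
Q̄ = (S₀/π) × [bracket] = (1839/π) × 0.910526 = 533.00 W/m².
Ratio Q̄_A / Q̄_B = 326.28 / 533.00 = 0.6122.

Q̄_A / Q̄_B ≈ 0.612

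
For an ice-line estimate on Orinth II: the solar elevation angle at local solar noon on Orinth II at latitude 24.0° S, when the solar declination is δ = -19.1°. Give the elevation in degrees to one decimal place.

At local noon the hour angle is zero, so the zenith angle equals |φ − δ| = |-24.0° − (-19.100°)| = 4.900°.
Elevation = 90° − 4.900° = 85.1°.

85.1°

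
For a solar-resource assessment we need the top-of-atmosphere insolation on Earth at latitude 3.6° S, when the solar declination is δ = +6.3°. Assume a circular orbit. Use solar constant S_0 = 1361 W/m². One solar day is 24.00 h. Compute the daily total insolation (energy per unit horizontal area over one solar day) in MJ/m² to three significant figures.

36.7 MJ/m²

cos h₀ = −tan(-3.6°) tan(+6.300°) = 0.0069, h₀ = 1.5639 rad.
Bracket: h₀ sin ϕ sin δ + cos ϕ cos δ sin h₀ = 1.5639×-0.06279×0.10973 + 0.99803×0.99396×0.99998 = -0.010775 + 0.991982 = 0.981207.
Q̄ = (S_0/π) × [bracket] = (1361/π) × 0.981207 = 425.08 W/m².
Daily total = Q̄ × 24.00 h × 3600 s/h = 425.08 × 24.00 × 3600 / 10⁶ = 36.73 MJ/m².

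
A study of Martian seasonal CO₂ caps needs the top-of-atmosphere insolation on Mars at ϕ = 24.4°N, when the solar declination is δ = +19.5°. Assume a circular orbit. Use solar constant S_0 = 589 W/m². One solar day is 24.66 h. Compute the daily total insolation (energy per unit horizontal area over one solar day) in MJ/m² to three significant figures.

18.1 MJ/m²

cos h₀ = −tan(+24.4°) tan(+19.500°) = -0.1606, h₀ = 1.7321 rad.
Bracket: h₀ sin ϕ sin δ + cos ϕ cos δ sin h₀ = 1.7321×0.41310×0.33381 + 0.91068×0.94264×0.98701 = 0.238851 + 0.847292 = 1.086143.
Q̄ = (S_0/π) × [bracket] = (589/π) × 1.086143 = 203.64 W/m².
Daily total = Q̄ × 24.66 h × 3600 s/h = 203.64 × 24.66 × 3600 / 10⁶ = 18.08 MJ/m².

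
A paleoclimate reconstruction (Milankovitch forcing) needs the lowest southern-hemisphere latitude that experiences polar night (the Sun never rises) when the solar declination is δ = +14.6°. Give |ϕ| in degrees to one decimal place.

Polar night requires cos h₀ = −tan ϕ tan δ ≥ 1, i.e. tan ϕ tan δ ≤ −1.
The boundary is |tan ϕ| · |tan δ| = 1, so |ϕ| = 90° − |δ| = 90° − 14.6° = 75.4° in the southern hemisphere.

|ϕ| = 75.4°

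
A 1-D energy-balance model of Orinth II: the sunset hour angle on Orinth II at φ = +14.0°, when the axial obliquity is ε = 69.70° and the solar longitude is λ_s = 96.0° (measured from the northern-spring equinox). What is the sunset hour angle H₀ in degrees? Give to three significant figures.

H₀ = 130°

Solar declination: sin δ = sin ε · sin λ_s = sin 69.70° × sin 96.0° = 0.93275, so δ = +68.868°.
cos H₀ = −tan φ · tan δ = −tan(+14.0°) × tan(+68.868°) = -0.6451, so H₀ = 2.2719 rad = 130.17°.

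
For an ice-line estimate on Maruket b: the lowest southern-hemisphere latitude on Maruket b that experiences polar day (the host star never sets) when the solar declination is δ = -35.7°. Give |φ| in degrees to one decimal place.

|φ| = 54.3°

Polar day requires cos H₀ = −tan φ tan δ ≤ −1, i.e. tan φ tan δ ≥ 1.
The boundary is |tan φ| · |tan δ| = 1, so |φ| = 90° − |δ| = 90° − 35.7° = 54.3° in the southern hemisphere.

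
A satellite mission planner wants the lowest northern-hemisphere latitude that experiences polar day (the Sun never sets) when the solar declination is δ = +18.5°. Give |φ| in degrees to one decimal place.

Polar day requires cos H₀ = −tan φ tan δ ≤ −1, i.e. tan φ tan δ ≥ 1.
The boundary is |tan φ| · |tan δ| = 1, so |φ| = 90° − |δ| = 90° − 18.5° = 71.5° in the northern hemisphere.

|φ| = 71.5°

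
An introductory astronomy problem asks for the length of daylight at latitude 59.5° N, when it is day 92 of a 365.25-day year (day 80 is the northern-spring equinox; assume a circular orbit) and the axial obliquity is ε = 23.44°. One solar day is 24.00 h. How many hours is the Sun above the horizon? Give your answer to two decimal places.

13.06 h

Solar longitude: λ_s = 360° × (92 − 80)/365.25 = 11.828°.
sin δ = sin 23.44° × sin 11.828° = 0.08153, so δ = +4.677°.
cos H₀ = −tan φ · tan δ = −tan(+59.5°) × tan(+4.677°) = -0.1389, so H₀ = 1.7101 rad = 97.98°.
Daylight = 2H₀/(2π) × 24.00 h = (1.7101/π) × 24.00 = 13.06 h.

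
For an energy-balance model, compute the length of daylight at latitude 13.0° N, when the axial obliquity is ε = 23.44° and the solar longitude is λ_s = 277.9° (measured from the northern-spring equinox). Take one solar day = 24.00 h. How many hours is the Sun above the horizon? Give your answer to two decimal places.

Solar declination: sin δ = sin ε · sin λ_s = sin 23.44° × sin 277.9° = -0.39401, so δ = -23.204°.
cos H₀ = −tan φ · tan δ = −tan(+13.0°) × tan(-23.204°) = 0.0990, so H₀ = 1.4717 rad = 84.32°.
Daylight = 2H₀/(2π) × 24.00 h = (1.4717/π) × 24.00 = 11.24 h.

11.24 h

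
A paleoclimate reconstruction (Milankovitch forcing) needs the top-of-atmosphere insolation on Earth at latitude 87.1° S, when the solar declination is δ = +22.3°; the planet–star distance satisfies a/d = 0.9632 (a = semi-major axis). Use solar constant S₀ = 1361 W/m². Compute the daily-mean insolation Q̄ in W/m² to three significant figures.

cos H₀ = −tan(-87.1°) tan(+22.300°) = 8.0961 ≥ 1 ⇒ polar night, H₀ = 0 and Q̄ = 0.
Inverse-square distance factor (a/d)² = 0.9632² = 0.927754.

Q̄ ≈ 0.00 W/m²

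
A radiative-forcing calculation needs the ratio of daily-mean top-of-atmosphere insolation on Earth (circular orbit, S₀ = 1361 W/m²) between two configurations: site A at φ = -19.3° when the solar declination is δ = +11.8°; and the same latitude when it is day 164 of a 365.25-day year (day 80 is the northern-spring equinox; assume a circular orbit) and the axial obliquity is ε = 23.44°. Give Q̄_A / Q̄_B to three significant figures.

— Configuration A (φ=-19.3°):
cos H₀ = −tan(-19.3°) tan(+11.800°) = 0.0732, H₀ = 1.4976 rad.
Bracket: H₀ sin φ sin δ + cos φ cos δ sin H₀ = 1.4976×-0.33051×0.20450 + 0.94380×0.97887×0.99732 = -0.101222 + 0.921382 = 0.820160.
Q̄ = (S₀/π) × [bracket] = (1361/π) × 0.820160 = 355.31 W/m².
— Configuration B (φ=-19.3°):
Solar longitude: λ_s = 360° × (164 − 80)/365.25 = 82.793°.
sin δ = sin 23.44° × sin 82.793° = 0.39465, so δ = +23.244°.
cos H₀ = −tan(-19.3°) tan(+23.244°) = 0.1504, H₀ = 1.4198 rad.
Bracket: H₀ sin φ sin δ + cos φ cos δ sin H₀ = 1.4198×-0.33051×0.39465 + 0.94380×0.91883×0.98862 = -0.185193 + 0.857323 = 0.672130.
Q̄ = (S₀/π) × [bracket] = (1361/π) × 0.672130 = 291.18 W/m².
Ratio Q̄_A / Q̄_B = 355.31 / 291.18 = 1.220.

Q̄_A / Q̄_B ≈ 1.22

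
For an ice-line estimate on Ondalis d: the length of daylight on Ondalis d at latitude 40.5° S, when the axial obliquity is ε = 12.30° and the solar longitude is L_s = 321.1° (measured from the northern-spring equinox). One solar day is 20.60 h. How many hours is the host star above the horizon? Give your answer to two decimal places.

11.06 h

Solar declination: sin δ = sin ε · sin L_s = sin 12.30° × sin 321.1° = -0.13378, so δ = -7.688°.
cos h₀ = −tan ϕ · tan δ = −tan(-40.5°) × tan(-7.688°) = -0.1153, so h₀ = 1.6863 rad = 96.62°.
Daylight = 2h₀/(2π) × 20.60 h = (1.6863/π) × 20.60 = 11.06 h.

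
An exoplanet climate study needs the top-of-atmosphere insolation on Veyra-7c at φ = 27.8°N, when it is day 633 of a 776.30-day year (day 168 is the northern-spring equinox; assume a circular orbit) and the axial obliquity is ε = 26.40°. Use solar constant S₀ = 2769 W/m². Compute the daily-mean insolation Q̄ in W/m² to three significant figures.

Solar longitude: λ_s = 360° × (633 − 168)/776.30 = 215.638°.
sin δ = sin 26.40° × sin 215.638° = -0.25907, so δ = -15.015°.
cos H₀ = −tan(+27.8°) tan(-15.015°) = 0.1414, H₀ = 1.4289 rad.
Bracket: H₀ sin φ sin δ + cos φ cos δ sin H₀ = 1.4289×0.46639×-0.25907 + 0.88458×0.96586×0.98995 = -0.172651 + 0.845794 = 0.673143.
Q̄ = (S₀/π) × [bracket] = (2769/π) × 0.673143 = 593.3 W/m².

Q̄ ≈ 593 W/m²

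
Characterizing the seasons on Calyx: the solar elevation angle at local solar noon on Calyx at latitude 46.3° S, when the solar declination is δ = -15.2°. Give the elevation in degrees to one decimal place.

58.9°

At local noon the hour angle is zero, so the zenith angle equals |φ − δ| = |-46.3° − (-15.200°)| = 31.100°.
Elevation = 90° − 31.100° = 58.9°.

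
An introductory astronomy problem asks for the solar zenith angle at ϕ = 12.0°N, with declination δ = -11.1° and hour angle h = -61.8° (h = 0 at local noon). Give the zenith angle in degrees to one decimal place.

cos θ_z = sin ϕ sin δ + cos ϕ cos δ cos h = -0.040028 + 0.453577 = 0.413549.
θ_z = arccos(0.413549) = 65.6°.

θ_z = 65.6°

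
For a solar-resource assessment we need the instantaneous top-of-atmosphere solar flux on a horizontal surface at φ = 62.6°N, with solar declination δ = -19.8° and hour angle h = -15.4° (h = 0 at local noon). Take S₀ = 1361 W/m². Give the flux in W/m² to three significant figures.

cos θ_z = sin φ sin δ + cos φ cos δ cos h = -0.300737 + 0.417447 = 0.116710.
Flux = S₀ · cos θ_z = 1361 × 0.116710 = 158.8 W/m².

159 W/m²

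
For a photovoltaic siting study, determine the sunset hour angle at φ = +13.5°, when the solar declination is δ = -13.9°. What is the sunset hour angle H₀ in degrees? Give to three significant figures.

H₀ = 86.6°

cos H₀ = −tan φ · tan δ = −tan(+13.5°) × tan(-13.900°) = 0.0594, so H₀ = 1.5113 rad = 86.59°.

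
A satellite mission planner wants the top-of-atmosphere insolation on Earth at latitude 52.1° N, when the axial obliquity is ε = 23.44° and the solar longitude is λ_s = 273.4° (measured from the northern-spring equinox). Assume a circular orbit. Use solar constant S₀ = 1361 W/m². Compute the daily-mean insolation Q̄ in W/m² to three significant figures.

Solar declination: sin δ = sin ε · sin λ_s = sin 23.44° × sin 273.4° = -0.39709, so δ = -23.396°.
cos H₀ = −tan(+52.1°) tan(-23.396°) = 0.5558, H₀ = 0.9815 rad.
Bracket: H₀ sin φ sin δ + cos φ cos δ sin H₀ = 0.9815×0.78908×-0.39709 + 0.61429×0.91778×0.83133 = -0.307539 + 0.468690 = 0.161151.
Q̄ = (S₀/π) × [bracket] = (1361/π) × 0.161151 = 69.81 W/m².

Q̄ ≈ 69.8 W/m²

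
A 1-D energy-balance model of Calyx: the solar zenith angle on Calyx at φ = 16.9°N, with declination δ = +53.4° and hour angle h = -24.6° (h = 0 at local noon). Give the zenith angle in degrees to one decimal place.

θ_z = 41.2°

cos θ_z = sin φ sin δ + cos φ cos δ cos h = 0.233381 + 0.518697 = 0.752078.
θ_z = arccos(0.752078) = 41.2°.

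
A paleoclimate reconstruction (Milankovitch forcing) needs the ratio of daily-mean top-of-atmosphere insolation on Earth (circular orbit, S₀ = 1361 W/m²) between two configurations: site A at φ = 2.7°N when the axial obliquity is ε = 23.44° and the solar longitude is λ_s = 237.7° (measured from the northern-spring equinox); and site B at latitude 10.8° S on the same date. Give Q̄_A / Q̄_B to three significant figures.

Q̄_A / Q̄_B ≈ 0.893

— Configuration A (φ=+2.7°):
Solar declination: sin δ = sin ε · sin λ_s = sin 23.44° × sin 237.7° = -0.33624, so δ = -19.648°.
cos H₀ = −tan(+2.7°) tan(-19.648°) = 0.0168, H₀ = 1.5540 rad.
Bracket: H₀ sin φ sin δ + cos φ cos δ sin H₀ = 1.5540×0.04711×-0.33624 + 0.99889×0.94178×0.99986 = -0.024616 + 0.940603 = 0.915987.
Q̄ = (S₀/π) × [bracket] = (1361/π) × 0.915987 = 396.82 W/m².
— Configuration B (φ=-10.8°):
cos H₀ = −tan(-10.8°) tan(-19.648°) = -0.0681, H₀ = 1.6390 rad.
Bracket: H₀ sin φ sin δ + cos φ cos δ sin H₀ = 1.6390×-0.18738×-0.33624 + 0.98229×0.94178×0.99768 = 0.103265 + 0.922955 = 1.026220.
Q̄ = (S₀/π) × [bracket] = (1361/π) × 1.026220 = 444.58 W/m².
Ratio Q̄_A / Q̄_B = 396.82 / 444.58 = 0.8926.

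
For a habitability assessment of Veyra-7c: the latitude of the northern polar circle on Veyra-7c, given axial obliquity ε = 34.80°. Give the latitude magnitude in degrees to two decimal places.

55.20°

The polar circle is the lowest latitude that experiences at least one full rotation of continuous daylight at the northern-summer solstice; it lies at |φ| = 90° − ε = 90° − 34.80° = 55.20°.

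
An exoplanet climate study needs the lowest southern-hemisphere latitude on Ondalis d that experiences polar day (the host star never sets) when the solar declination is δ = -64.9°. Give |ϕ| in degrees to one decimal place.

|ϕ| = 25.1°

Polar day requires cos h₀ = −tan ϕ tan δ ≤ −1, i.e. tan ϕ tan δ ≥ 1.
The boundary is |tan ϕ| · |tan δ| = 1, so |ϕ| = 90° − |δ| = 90° − 64.9° = 25.1° in the southern hemisphere.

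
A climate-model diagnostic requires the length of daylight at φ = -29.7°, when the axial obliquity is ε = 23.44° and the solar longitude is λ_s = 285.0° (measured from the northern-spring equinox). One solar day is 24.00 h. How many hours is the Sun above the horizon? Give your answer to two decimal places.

13.83 h

Solar declination: sin δ = sin ε · sin λ_s = sin 23.44° × sin 285.0° = -0.38423, so δ = -22.596°.
cos H₀ = −tan φ · tan δ = −tan(-29.7°) × tan(-22.596°) = -0.2374, so H₀ = 1.8105 rad = 103.73°.
Daylight = 2H₀/(2π) × 24.00 h = (1.8105/π) × 24.00 = 13.83 h.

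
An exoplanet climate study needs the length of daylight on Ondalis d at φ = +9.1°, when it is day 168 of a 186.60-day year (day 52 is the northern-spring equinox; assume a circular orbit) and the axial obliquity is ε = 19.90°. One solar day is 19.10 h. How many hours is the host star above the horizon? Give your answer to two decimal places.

9.31 h

Solar longitude: λ_s = 360° × (168 − 52)/186.60 = 223.794°.
sin δ = sin 19.90° × sin 223.794° = -0.23557, so δ = -13.625°.
cos H₀ = −tan φ · tan δ = −tan(+9.1°) × tan(-13.625°) = 0.0388, so H₀ = 1.5320 rad = 87.77°.
Daylight = 2H₀/(2π) × 19.10 h = (1.5320/π) × 19.10 = 9.31 h.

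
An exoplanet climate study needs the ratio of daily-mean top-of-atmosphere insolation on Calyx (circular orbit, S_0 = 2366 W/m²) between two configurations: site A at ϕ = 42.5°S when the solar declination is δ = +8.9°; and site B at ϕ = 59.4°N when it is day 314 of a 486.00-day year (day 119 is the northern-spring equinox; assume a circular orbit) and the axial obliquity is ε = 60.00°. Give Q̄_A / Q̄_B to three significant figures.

— Configuration A (ϕ=-42.5°):
cos h₀ = −tan(-42.5°) tan(+8.900°) = 0.1435, h₀ = 1.4268 rad.
Bracket: h₀ sin ϕ sin δ + cos ϕ cos δ sin h₀ = 1.4268×-0.67559×0.15471 + 0.73728×0.98796×0.98965 = -0.149130 + 0.720864 = 0.571734.
Q̄ = (S_0/π) × [bracket] = (2366/π) × 0.571734 = 430.58 W/m².
— Configuration B (ϕ=+59.4°):
Solar longitude: L_s = 360° × (314 − 119)/486.00 = 144.444°.
sin δ = sin 60.00° × sin 144.444° = 0.50359, so δ = +30.238°.
cos h₀ = −tan(+59.4°) tan(+30.238°) = -0.9856, h₀ = 2.9718 rad.
Bracket: h₀ sin ϕ sin δ + cos ϕ cos δ sin h₀ = 2.9718×0.86074×0.50359 + 0.50904×0.86394×0.16899 = 1.288157 + 0.074318 = 1.362475.
Q̄ = (S_0/π) × [bracket] = (2366/π) × 1.362475 = 1026.1 W/m².
Ratio Q̄_A / Q̄_B = 430.58 / 1026.1 = 0.4196.

Q̄_A / Q̄_B ≈ 0.420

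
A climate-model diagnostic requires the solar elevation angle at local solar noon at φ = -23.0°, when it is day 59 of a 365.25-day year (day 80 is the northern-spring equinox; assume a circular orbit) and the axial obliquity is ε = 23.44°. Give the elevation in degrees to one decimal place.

75.1°

Solar longitude: λ_s = 360° × (59 − 80)/365.25 = -20.698°, i.e. -20.698° + 360° = 339.302°.
sin δ = sin 23.44° × sin 339.302° = -0.14060, so δ = -8.082°.
At local noon the hour angle is zero, so the zenith angle equals |φ − δ| = |-23.0° − (-8.082°)| = 14.918°.
Elevation = 90° − 14.918° = 75.1°.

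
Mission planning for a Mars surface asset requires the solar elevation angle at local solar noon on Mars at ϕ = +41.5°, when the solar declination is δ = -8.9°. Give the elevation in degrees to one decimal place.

39.6°

At local noon the hour angle is zero, so the zenith angle equals |ϕ − δ| = |+41.5° − (-8.900°)| = 50.400°.
Elevation = 90° − 50.400° = 39.6°.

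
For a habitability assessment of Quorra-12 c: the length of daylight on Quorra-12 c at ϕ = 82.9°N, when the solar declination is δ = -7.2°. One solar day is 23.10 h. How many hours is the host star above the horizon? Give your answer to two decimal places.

0.00 h

cos h₀ = −tan ϕ · tan δ = 1.0142 ≥ 1, so the host star never rises (polar night) and h₀ = 0.
Daylight = 2h₀/(2π) × 23.10 h = (0.0000/π) × 23.10 = 0.00 h.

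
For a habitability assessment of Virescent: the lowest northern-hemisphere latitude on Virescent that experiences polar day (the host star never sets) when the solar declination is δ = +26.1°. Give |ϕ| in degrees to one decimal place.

Polar day requires cos h₀ = −tan ϕ tan δ ≤ −1, i.e. tan ϕ tan δ ≥ 1.
The boundary is |tan ϕ| · |tan δ| = 1, so |ϕ| = 90° − |δ| = 90° − 26.1° = 63.9° in the northern hemisphere.

|ϕ| = 63.9°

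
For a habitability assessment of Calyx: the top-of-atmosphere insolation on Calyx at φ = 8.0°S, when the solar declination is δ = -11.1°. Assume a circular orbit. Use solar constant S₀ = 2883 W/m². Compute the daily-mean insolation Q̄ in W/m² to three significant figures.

cos H₀ = −tan(-8.0°) tan(-11.100°) = -0.0276, H₀ = 1.5984 rad.
Bracket: H₀ sin φ sin δ + cos φ cos δ sin H₀ = 1.5984×-0.13917×-0.19252 + 0.99027×0.98129×0.99962 = 0.042826 + 0.971373 = 1.014199.
Q̄ = (S₀/π) × [bracket] = (2883/π) × 1.014199 = 930.7 W/m².

Q̄ ≈ 931 W/m²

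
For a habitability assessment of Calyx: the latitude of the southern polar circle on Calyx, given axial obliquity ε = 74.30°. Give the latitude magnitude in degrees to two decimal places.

15.70°

The polar circle is the lowest latitude that experiences at least one full rotation of continuous darkness at the northern-summer solstice; it lies at |φ| = 90° − ε = 90° − 74.30° = 15.70°.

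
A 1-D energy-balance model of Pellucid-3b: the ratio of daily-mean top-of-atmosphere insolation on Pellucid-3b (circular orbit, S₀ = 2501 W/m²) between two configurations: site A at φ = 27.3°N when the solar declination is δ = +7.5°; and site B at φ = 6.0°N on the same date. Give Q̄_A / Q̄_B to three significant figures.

— Configuration A (φ=+27.3°):
cos H₀ = −tan(+27.3°) tan(+7.500°) = -0.0680, H₀ = 1.6388 rad.
Bracket: H₀ sin φ sin δ + cos φ cos δ sin H₀ = 1.6388×0.45865×0.13053 + 0.88862×0.99144×0.99769 = 0.098111 + 0.878978 = 0.977089.
Q̄ = (S₀/π) × [bracket] = (2501/π) × 0.977089 = 777.85 W/m².
— Configuration B (φ=+6.0°):
cos H₀ = −tan(+6.0°) tan(+7.500°) = -0.0138, H₀ = 1.5846 rad.
Bracket: H₀ sin φ sin δ + cos φ cos δ sin H₀ = 1.5846×0.10453×0.13053 + 0.99452×0.99144×0.99990 = 0.021621 + 0.985908 = 1.007529.
Q̄ = (S₀/π) × [bracket] = (2501/π) × 1.007529 = 802.09 W/m².
Ratio Q̄_A / Q̄_B = 777.85 / 802.09 = 0.9698.

Q̄_A / Q̄_B ≈ 0.970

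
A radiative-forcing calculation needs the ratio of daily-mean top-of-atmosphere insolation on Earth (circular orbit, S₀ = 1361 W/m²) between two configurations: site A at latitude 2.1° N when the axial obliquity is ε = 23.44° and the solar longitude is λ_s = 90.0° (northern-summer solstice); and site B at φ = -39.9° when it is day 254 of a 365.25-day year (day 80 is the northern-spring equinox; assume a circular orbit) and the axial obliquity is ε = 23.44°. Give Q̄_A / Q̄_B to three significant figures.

— Configuration A (φ=+2.1°):
Solar declination: sin δ = sin ε · sin λ_s = sin 23.44° × sin 90.0° = 0.39779, so δ = +23.440°.
cos H₀ = −tan(+2.1°) tan(+23.440°) = -0.0159, H₀ = 1.5867 rad.
Bracket: H₀ sin φ sin δ + cos φ cos δ sin H₀ = 1.5867×0.03664×0.39779 + 0.99933×0.91748×0.99987 = 0.023126 + 0.916746 = 0.939872.
Q̄ = (S₀/π) × [bracket] = (1361/π) × 0.939872 = 407.17 W/m².
— Configuration B (φ=-39.9°):
Solar longitude: λ_s = 360° × (254 − 80)/365.25 = 171.499°.
sin δ = sin 23.44° × sin 171.499° = 0.05880, so δ = +3.371°.
cos H₀ = −tan(-39.9°) tan(+3.371°) = 0.0493, H₀ = 1.5215 rad.
Bracket: H₀ sin φ sin δ + cos φ cos δ sin H₀ = 1.5215×-0.64145×0.05880 + 0.76717×0.99827×0.99879 = -0.057387 + 0.764916 = 0.707529.
Q̄ = (S₀/π) × [bracket] = (1361/π) × 0.707529 = 306.52 W/m².
Ratio Q̄_A / Q̄_B = 407.17 / 306.52 = 1.328.

Q̄_A / Q̄_B ≈ 1.33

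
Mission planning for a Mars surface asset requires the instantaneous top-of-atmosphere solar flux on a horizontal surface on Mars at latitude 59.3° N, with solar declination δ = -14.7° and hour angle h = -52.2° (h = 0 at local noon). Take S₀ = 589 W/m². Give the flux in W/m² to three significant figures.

49.8 W/m²

cos θ_z = sin φ sin δ + cos φ cos δ cos h = -0.218194 + 0.302673 = 0.084479.
Flux = S₀ · cos θ_z = 589 × 0.084479 = 49.76 W/m².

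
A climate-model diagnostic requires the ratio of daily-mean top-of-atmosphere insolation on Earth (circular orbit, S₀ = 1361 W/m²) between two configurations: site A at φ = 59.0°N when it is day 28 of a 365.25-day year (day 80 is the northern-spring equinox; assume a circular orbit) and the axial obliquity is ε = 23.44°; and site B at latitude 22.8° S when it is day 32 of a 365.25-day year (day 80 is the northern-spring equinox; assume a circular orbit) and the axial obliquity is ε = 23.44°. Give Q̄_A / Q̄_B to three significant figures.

— Configuration A (φ=+59.0°):
Solar longitude: λ_s = 360° × (28 − 80)/365.25 = -51.253°, i.e. -51.253° + 360° = 308.747°.
sin δ = sin 23.44° × sin 308.747° = -0.31024, so δ = -18.074°.
cos H₀ = −tan(+59.0°) tan(-18.074°) = 0.5431, H₀ = 0.9966 rad.
Bracket: H₀ sin φ sin δ + cos φ cos δ sin H₀ = 0.9966×0.85717×-0.31024 + 0.51504×0.95066×0.83965 = -0.265024 + 0.411116 = 0.146092.
Q̄ = (S₀/π) × [bracket] = (1361/π) × 0.146092 = 63.290 W/m².
— Configuration B (φ=-22.8°):
Solar longitude: λ_s = 360° × (32 − 80)/365.25 = -47.310°, i.e. -47.310° + 360° = 312.690°.
sin δ = sin 23.44° × sin 312.690° = -0.29239, so δ = -17.001°.
cos H₀ = −tan(-22.8°) tan(-17.001°) = -0.1285, H₀ = 1.6997 rad.
Bracket: H₀ sin φ sin δ + cos φ cos δ sin H₀ = 1.6997×-0.38752×-0.29239 + 0.92186×0.95630×0.99171 = 0.192588 + 0.874266 = 1.066854.
Q̄ = (S₀/π) × [bracket] = (1361/π) × 1.066854 = 462.18 W/m².
Ratio Q̄_A / Q̄_B = 63.290 / 462.18 = 0.1369.

Q̄_A / Q̄_B ≈ 0.137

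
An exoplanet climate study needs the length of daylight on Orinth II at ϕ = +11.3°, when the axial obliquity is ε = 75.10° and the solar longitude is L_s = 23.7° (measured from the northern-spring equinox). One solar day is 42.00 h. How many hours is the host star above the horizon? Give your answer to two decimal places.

Solar declination: sin δ = sin ε · sin L_s = sin 75.10° × sin 23.7° = 0.38843, so δ = +22.857°.
cos h₀ = −tan ϕ · tan δ = −tan(+11.3°) × tan(+22.857°) = -0.0842, so h₀ = 1.6551 rad = 94.83°.
Daylight = 2h₀/(2π) × 42.00 h = (1.6551/π) × 42.00 = 22.13 h.

22.13 h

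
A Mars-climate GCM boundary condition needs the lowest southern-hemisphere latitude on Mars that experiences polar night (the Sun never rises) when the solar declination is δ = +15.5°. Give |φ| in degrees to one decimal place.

Polar night requires cos H₀ = −tan φ tan δ ≥ 1, i.e. tan φ tan δ ≤ −1.
The boundary is |tan φ| · |tan δ| = 1, so |φ| = 90° − |δ| = 90° − 15.5° = 74.5° in the southern hemisphere.

|φ| = 74.5°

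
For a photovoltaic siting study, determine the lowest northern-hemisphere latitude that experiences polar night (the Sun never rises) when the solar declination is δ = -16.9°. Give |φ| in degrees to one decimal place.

|φ| = 73.1°

Polar night requires cos H₀ = −tan φ tan δ ≥ 1, i.e. tan φ tan δ ≤ −1.
The boundary is |tan φ| · |tan δ| = 1, so |φ| = 90° − |δ| = 90° − 16.9° = 73.1° in the northern hemisphere.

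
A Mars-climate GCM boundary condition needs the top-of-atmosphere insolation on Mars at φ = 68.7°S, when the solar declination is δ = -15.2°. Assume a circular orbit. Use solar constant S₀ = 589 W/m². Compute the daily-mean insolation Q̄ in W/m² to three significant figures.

Q̄ ≈ 154 W/m²

cos H₀ = −tan(-68.7°) tan(-15.200°) = -0.6969, H₀ = 2.3418 rad.
Bracket: H₀ sin φ sin δ + cos φ cos δ sin H₀ = 2.3418×-0.93169×-0.26219 + 0.36325×0.96502×0.71721 = 0.572054 + 0.251413 = 0.823467.
Q̄ = (S₀/π) × [bracket] = (589/π) × 0.823467 = 154.4 W/m².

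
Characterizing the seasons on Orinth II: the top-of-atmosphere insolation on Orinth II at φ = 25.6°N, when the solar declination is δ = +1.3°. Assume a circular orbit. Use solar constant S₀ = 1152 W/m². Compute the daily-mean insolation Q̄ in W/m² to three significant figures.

cos H₀ = −tan(+25.6°) tan(+1.300°) = -0.0109, H₀ = 1.5817 rad.
Bracket: H₀ sin φ sin δ + cos φ cos δ sin H₀ = 1.5817×0.43209×0.02269 + 0.90183×0.99974×0.99994 = 0.015507 + 0.901541 = 0.917048.
Q̄ = (S₀/π) × [bracket] = (1152/π) × 0.917048 = 336.3 W/m².

Q̄ ≈ 336 W/m²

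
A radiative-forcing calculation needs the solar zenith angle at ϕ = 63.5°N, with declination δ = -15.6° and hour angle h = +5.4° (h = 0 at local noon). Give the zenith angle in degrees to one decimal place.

θ_z = 79.2°

cos θ_z = sin ϕ sin δ + cos ϕ cos δ cos h = -0.240666 + 0.427854 = 0.187188.
θ_z = arccos(0.187188) = 79.2°.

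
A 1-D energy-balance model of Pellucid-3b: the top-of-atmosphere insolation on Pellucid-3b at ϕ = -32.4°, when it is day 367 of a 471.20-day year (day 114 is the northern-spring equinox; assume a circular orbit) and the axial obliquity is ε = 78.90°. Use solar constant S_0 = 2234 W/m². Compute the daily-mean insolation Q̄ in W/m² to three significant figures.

Solar longitude: L_s = 360° × (367 − 114)/471.20 = 193.294°.
sin δ = sin 78.90° × sin 193.294° = -0.22564, so δ = -13.041°.
cos h₀ = −tan(-32.4°) tan(-13.041°) = -0.1470, h₀ = 1.7183 rad.
Bracket: h₀ sin ϕ sin δ + cos ϕ cos δ sin h₀ = 1.7183×-0.53583×-0.22564 + 0.84433×0.97421×0.98914 = 0.207751 + 0.813622 = 1.021373.
Q̄ = (S_0/π) × [bracket] = (2234/π) × 1.021373 = 726.3 W/m².

Q̄ ≈ 726 W/m²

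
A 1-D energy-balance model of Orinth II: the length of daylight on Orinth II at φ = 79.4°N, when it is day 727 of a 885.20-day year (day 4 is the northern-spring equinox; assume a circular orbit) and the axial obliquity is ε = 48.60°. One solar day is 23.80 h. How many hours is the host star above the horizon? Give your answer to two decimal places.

0.00 h

Solar longitude: λ_s = 360° × (727 − 4)/885.20 = 294.035°.
sin δ = sin 48.60° × sin 294.035° = -0.68507, so δ = -43.241°.
cos H₀ = −tan φ · tan δ = 5.0251 ≥ 1, so the host star never rises (polar night) and H₀ = 0.
Daylight = 2H₀/(2π) × 23.80 h = (0.0000/π) × 23.80 = 0.00 h.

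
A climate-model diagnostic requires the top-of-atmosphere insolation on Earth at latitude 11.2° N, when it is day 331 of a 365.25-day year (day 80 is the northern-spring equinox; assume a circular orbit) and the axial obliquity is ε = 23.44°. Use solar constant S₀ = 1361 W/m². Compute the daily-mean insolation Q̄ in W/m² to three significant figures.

Solar longitude: λ_s = 360° × (331 − 80)/365.25 = 247.392°.
sin δ = sin 23.44° × sin 247.392° = -0.36722, so δ = -21.544°.
cos H₀ = −tan(+11.2°) tan(-21.544°) = 0.0782, H₀ = 1.4925 rad.
Bracket: H₀ sin φ sin δ + cos φ cos δ sin H₀ = 1.4925×0.19423×-0.36722 + 0.98096×0.93013×0.99694 = -0.106453 + 0.909628 = 0.803175.
Q̄ = (S₀/π) × [bracket] = (1361/π) × 0.803175 = 348.0 W/m².

Q̄ ≈ 348 W/m²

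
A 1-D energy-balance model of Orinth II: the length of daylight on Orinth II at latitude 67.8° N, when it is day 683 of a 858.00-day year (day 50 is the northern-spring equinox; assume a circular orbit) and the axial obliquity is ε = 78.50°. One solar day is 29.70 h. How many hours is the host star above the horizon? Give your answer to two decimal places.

Solar longitude: L_s = 360° × (683 − 50)/858.00 = 265.594°.
sin δ = sin 78.50° × sin 265.594° = -0.97703, so δ = -77.696°.
cos h₀ = −tan ϕ · tan δ = 11.2345 ≥ 1, so the host star never rises (polar night) and h₀ = 0.
Daylight = 2h₀/(2π) × 29.70 h = (0.0000/π) × 29.70 = 0.00 h.

0.00 h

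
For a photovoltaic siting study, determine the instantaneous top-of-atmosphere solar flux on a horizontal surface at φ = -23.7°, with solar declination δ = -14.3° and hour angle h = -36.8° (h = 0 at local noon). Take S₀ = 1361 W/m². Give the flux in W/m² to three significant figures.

1.10e+03 W/m²

cos θ_z = sin φ sin δ + cos φ cos δ cos h = 0.099281 + 0.710482 = 0.809763.
Flux = S₀ · cos θ_z = 1361 × 0.809763 = 1102 W/m².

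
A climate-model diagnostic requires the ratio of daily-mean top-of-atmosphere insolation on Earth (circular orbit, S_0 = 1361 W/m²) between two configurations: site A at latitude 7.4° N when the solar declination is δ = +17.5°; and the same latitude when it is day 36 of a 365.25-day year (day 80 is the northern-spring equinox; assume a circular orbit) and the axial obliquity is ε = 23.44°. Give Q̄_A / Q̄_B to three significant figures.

— Configuration A (ϕ=+7.4°):
cos h₀ = −tan(+7.4°) tan(+17.500°) = -0.0410, h₀ = 1.6118 rad.
Bracket: h₀ sin ϕ sin δ + cos ϕ cos δ sin h₀ = 1.6118×0.12880×0.30071 + 0.99167×0.95372×0.99916 = 0.062427 + 0.944981 = 1.007408.
Q̄ = (S_0/π) × [bracket] = (1361/π) × 1.007408 = 436.43 W/m².
— Configuration B (ϕ=+7.4°):
Solar longitude: L_s = 360° × (36 − 80)/365.25 = -43.368°, i.e. -43.368° + 360° = 316.632°.
sin δ = sin 23.44° × sin 316.632° = -0.27315, so δ = -15.852°.
cos h₀ = −tan(+7.4°) tan(-15.852°) = 0.0369, h₀ = 1.5339 rad.
Bracket: h₀ sin ϕ sin δ + cos ϕ cos δ sin h₀ = 1.5339×0.12880×-0.27315 + 0.99167×0.96197×0.99932 = -0.053965 + 0.953308 = 0.899343.
Q̄ = (S_0/π) × [bracket] = (1361/π) × 0.899343 = 389.61 W/m².
Ratio Q̄_A / Q̄_B = 436.43 / 389.61 = 1.120.

Q̄_A / Q̄_B ≈ 1.12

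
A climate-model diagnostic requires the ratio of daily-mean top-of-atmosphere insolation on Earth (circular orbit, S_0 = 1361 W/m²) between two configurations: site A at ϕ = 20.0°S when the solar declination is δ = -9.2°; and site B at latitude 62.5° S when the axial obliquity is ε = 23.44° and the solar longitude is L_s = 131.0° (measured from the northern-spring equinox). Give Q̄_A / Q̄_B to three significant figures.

Q̄_A / Q̄_B ≈ 9.63

— Configuration A (ϕ=-20.0°):
cos h₀ = −tan(-20.0°) tan(-9.200°) = -0.0590, h₀ = 1.6298 rad.
Bracket: h₀ sin ϕ sin δ + cos ϕ cos δ sin h₀ = 1.6298×-0.34202×-0.15988 + 0.93969×0.98714×0.99826 = 0.089121 + 0.925992 = 1.015113.
Q̄ = (S_0/π) × [bracket] = (1361/π) × 1.015113 = 439.77 W/m².
— Configuration B (ϕ=-62.5°):
Solar declination: sin δ = sin ε · sin L_s = sin 23.44° × sin 131.0° = 0.30021, so δ = +17.471°.
cos h₀ = −tan(-62.5°) tan(+17.471°) = 0.6046, h₀ = 0.9215 rad.
Bracket: h₀ sin ϕ sin δ + cos ϕ cos δ sin h₀ = 0.9215×-0.88701×0.30021 + 0.46175×0.95387×0.79653 = -0.245386 + 0.350831 = 0.105445.
Q̄ = (S_0/π) × [bracket] = (1361/π) × 0.105445 = 45.681 W/m².
Ratio Q̄_A / Q̄_B = 439.77 / 45.681 = 9.627.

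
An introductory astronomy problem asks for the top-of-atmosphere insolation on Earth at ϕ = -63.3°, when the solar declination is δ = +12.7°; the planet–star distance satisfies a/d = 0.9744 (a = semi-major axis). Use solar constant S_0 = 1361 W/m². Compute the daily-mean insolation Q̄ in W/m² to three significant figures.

Q̄ ≈ 71.8 W/m²

cos h₀ = −tan(-63.3°) tan(+12.700°) = 0.4481, h₀ = 1.1062 rad.
Bracket: h₀ sin ϕ sin δ + cos ϕ cos δ sin h₀ = 1.1062×-0.89337×0.21985 + 0.44932×0.97553×0.89399 = -0.217266 + 0.391858 = 0.174592.
Inverse-square distance factor (a/d)² = 0.9744² = 0.949455.
Q̄ = (S_0/π) × 0.949455 × [bracket] = (1361/π) × 0.949455 × 0.174592 = 71.81 W/m².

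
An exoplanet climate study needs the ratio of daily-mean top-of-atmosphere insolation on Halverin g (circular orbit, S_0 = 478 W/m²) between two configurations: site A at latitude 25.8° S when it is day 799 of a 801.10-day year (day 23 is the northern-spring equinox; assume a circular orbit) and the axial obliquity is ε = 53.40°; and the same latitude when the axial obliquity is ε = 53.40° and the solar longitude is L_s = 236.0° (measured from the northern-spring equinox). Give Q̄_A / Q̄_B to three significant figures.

Q̄_A / Q̄_B ≈ 0.839

— Configuration A (ϕ=-25.8°):
Solar longitude: L_s = 360° × (799 − 23)/801.10 = 348.721°.
sin δ = sin 53.40° × sin 348.721° = -0.15703, so δ = -9.034°.
cos h₀ = −tan(-25.8°) tan(-9.034°) = -0.0769, h₀ = 1.6477 rad.
Bracket: h₀ sin ϕ sin δ + cos ϕ cos δ sin h₀ = 1.6477×-0.43523×-0.15703 + 0.90032×0.98759×0.99704 = 0.112611 + 0.886515 = 0.999126.
Q̄ = (S_0/π) × [bracket] = (478/π) × 0.999126 = 152.02 W/m².
— Configuration B (ϕ=-25.8°):
Solar declination: sin δ = sin ε · sin L_s = sin 53.40° × sin 236.0° = -0.66557, so δ = -41.726°.
cos h₀ = −tan(-25.8°) tan(-41.726°) = -0.4311, h₀ = 2.0165 rad.
Bracket: h₀ sin ϕ sin δ + cos ϕ cos δ sin h₀ = 2.0165×-0.43523×-0.66557 + 0.90032×0.74634×0.90230 = 0.584132 + 0.606296 = 1.190428.
Q̄ = (S_0/π) × [bracket] = (478/π) × 1.190428 = 181.13 W/m².
Ratio Q̄_A / Q̄_B = 152.02 / 181.13 = 0.8393.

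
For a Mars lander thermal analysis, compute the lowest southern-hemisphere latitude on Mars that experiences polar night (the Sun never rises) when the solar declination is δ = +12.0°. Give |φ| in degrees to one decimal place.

|φ| = 78.0°

Polar night requires cos H₀ = −tan φ tan δ ≥ 1, i.e. tan φ tan δ ≤ −1.
The boundary is |tan φ| · |tan δ| = 1, so |φ| = 90° − |δ| = 90° − 12.0° = 78.0° in the southern hemisphere.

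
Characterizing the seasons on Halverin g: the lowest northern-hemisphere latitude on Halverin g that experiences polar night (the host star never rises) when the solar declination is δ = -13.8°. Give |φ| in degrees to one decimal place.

|φ| = 76.2°

Polar night requires cos H₀ = −tan φ tan δ ≥ 1, i.e. tan φ tan δ ≤ −1.
The boundary is |tan φ| · |tan δ| = 1, so |φ| = 90° − |δ| = 90° − 13.8° = 76.2° in the northern hemisphere.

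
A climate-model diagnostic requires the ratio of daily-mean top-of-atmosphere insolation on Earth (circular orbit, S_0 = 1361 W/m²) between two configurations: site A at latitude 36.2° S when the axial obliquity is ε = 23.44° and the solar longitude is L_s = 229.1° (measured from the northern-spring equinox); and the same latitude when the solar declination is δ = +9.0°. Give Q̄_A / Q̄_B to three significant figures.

— Configuration A (ϕ=-36.2°):
Solar declination: sin δ = sin ε · sin L_s = sin 23.44° × sin 229.1° = -0.30067, so δ = -17.498°.
cos h₀ = −tan(-36.2°) tan(-17.498°) = -0.2307, h₀ = 1.8036 rad.
Bracket: h₀ sin ϕ sin δ + cos ϕ cos δ sin h₀ = 1.8036×-0.59061×-0.30067 + 0.80696×0.95373×0.97302 = 0.320281 + 0.748858 = 1.069139.
Q̄ = (S_0/π) × [bracket] = (1361/π) × 1.069139 = 463.17 W/m².
— Configuration B (ϕ=-36.2°):
cos h₀ = −tan(-36.2°) tan(+9.000°) = 0.1159, h₀ = 1.4546 rad.
Bracket: h₀ sin ϕ sin δ + cos ϕ cos δ sin h₀ = 1.4546×-0.59061×0.15643 + 0.80696×0.98769×0.99326 = -0.134389 + 0.791654 = 0.657265.
Q̄ = (S_0/π) × [bracket] = (1361/π) × 0.657265 = 284.74 W/m².
Ratio Q̄_A / Q̄_B = 463.17 / 284.74 = 1.627.

Q̄_A / Q̄_B ≈ 1.63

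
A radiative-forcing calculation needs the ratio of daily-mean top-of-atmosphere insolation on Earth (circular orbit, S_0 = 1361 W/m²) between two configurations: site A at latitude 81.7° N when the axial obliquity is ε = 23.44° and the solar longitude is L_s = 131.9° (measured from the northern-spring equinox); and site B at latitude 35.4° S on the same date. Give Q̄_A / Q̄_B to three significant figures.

Q̄_A / Q̄_B ≈ 1.74

— Configuration A (ϕ=+81.7°):
Solar declination: sin δ = sin ε · sin L_s = sin 23.44° × sin 131.9° = 0.29608, so δ = +17.222°.
cos h₀ = −tan(+81.7°) tan(+17.222°) = -2.1248 ≤ −1 ⇒ polar day, h₀ = π.
Bracket: h₀ sin ϕ sin δ + cos ϕ cos δ sin h₀ = 3.1416×0.98953×0.29608 + 0.14436×0.95516×0.00000 = 0.920426 + 0.000000 = 0.920426.
Q̄ = (S_0/π) × [bracket] = (1361/π) × 0.920426 = 398.75 W/m².
— Configuration B (ϕ=-35.4°):
cos h₀ = −tan(-35.4°) tan(+17.222°) = 0.2203, h₀ = 1.3487 rad.
Bracket: h₀ sin ϕ sin δ + cos ϕ cos δ sin h₀ = 1.3487×-0.57928×0.29608 + 0.81513×0.95516×0.97543 = -0.231320 + 0.759450 = 0.528130.
Q̄ = (S_0/π) × [bracket] = (1361/π) × 0.528130 = 228.80 W/m².
Ratio Q̄_A / Q̄_B = 398.75 / 228.80 = 1.743.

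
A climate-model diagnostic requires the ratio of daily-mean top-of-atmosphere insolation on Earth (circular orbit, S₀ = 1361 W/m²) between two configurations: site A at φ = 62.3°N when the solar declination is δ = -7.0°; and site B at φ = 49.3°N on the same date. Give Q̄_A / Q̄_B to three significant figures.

Q̄_A / Q̄_B ≈ 0.599

— Configuration A (φ=+62.3°):
cos H₀ = −tan(+62.3°) tan(-7.000°) = 0.2339, H₀ = 1.3347 rad.
Bracket: H₀ sin φ sin δ + cos φ cos δ sin H₀ = 1.3347×0.88539×-0.12187 + 0.46484×0.99255×0.97227 = -0.144017 + 0.448583 = 0.304566.
Q̄ = (S₀/π) × [bracket] = (1361/π) × 0.304566 = 131.94 W/m².
— Configuration B (φ=+49.3°):
cos H₀ = −tan(+49.3°) tan(-7.000°) = 0.1428, H₀ = 1.4276 rad.
Bracket: H₀ sin φ sin δ + cos φ cos δ sin H₀ = 1.4276×0.75813×-0.12187 + 0.65210×0.99255×0.98976 = -0.131901 + 0.640614 = 0.508713.
Q̄ = (S₀/π) × [bracket] = (1361/π) × 0.508713 = 220.38 W/m².
Ratio Q̄_A / Q̄_B = 131.94 / 220.38 = 0.5987.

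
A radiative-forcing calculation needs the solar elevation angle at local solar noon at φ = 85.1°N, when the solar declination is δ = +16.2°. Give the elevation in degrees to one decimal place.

At local noon the hour angle is zero, so the zenith angle equals |φ − δ| = |+85.1° − (+16.200°)| = 68.900°.
Elevation = 90° − 68.900° = 21.1°.

21.1°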